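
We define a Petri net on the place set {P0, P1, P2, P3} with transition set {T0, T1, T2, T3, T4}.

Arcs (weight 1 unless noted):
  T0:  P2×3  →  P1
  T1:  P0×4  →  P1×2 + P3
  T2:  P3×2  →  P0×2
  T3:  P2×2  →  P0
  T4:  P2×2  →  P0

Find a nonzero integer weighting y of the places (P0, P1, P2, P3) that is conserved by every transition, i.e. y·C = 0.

y = (P0:2, P1:3, P2:1, P3:2)

Incidence matrix C (rows=places, cols=transitions):
       T0   T1   T2   T3   T4
   P0   0   -4    2    1    1
   P1   1    2    0    0    0
   P2  -3    0    0   -2   -2
   P3   0    1   -2    0    0

Candidate y = [2, 3, 1, 2]; check y·C column-wise:
  col T0: 2·0 + 3·1 + 1·-3 + 2·0 = 0
  col T1: 2·-4 + 3·2 + 1·0 + 2·1 = 0
  col T2: 2·2 + 3·0 + 1·0 + 2·-2 = 0
  col T3: 2·1 + 3·0 + 1·-2 + 2·0 = 0
  col T4: 2·1 + 3·0 + 1·-2 + 2·0 = 0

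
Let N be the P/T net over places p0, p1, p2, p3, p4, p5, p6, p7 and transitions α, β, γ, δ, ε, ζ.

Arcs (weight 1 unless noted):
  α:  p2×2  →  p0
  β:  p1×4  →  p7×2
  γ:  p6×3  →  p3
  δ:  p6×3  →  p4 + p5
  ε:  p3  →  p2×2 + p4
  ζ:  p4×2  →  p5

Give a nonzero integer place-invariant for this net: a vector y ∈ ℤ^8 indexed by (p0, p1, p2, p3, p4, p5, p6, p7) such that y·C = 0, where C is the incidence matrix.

Incidence matrix C (rows=places, cols=transitions):
        α    β    γ    δ    ε    ζ
   p0   1    0    0    0    0    0
   p1   0   -4    0    0    0    0
   p2  -2    0    0    0    2    0
   p3   0    0    1    0   -1    0
   p4   0    0    0    1    1   -2
   p5   0    0    0    1    0    1
   p6   0    0   -3   -3    0    0
   p7   0    2    0    0    0    0

Candidate y = [2, 0, 1, 3, 1, 2, 1, 0]; check y·C column-wise:
  col α: 2·1 + 1·-2 + 3·0 + 1·0 + 2·0 + 1·0 = 0
  col β: 2·0 + 0·-4 + 1·0 + 3·0 + 1·0 + 2·0 + 1·0 + 0·2 = 0
  col γ: 2·0 + 1·0 + 3·1 + 1·0 + 2·0 + 1·-3 = 0
  col δ: 2·0 + 1·0 + 3·0 + 1·1 + 2·1 + 1·-3 = 0
  col ε: 2·0 + 1·2 + 3·-1 + 1·1 + 2·0 + 1·0 = 0
  col ζ: 2·0 + 1·0 + 3·0 + 1·-2 + 2·1 + 1·0 = 0

y = (p0:2, p1:0, p2:1, p3:3, p4:1, p5:2, p6:1, p7:0)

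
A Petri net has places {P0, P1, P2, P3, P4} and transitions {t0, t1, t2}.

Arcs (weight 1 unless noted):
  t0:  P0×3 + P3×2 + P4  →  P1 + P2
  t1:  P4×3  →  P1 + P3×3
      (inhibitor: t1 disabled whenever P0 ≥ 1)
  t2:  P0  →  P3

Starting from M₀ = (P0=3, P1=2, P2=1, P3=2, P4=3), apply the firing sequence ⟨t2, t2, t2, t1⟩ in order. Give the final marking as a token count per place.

(P0=0, P1=3, P2=1, P3=8, P4=0)

step 1: fire t2:  (P0=3, P1=2, P2=1, P3=2, P4=3) → (P0=2, P1=2, P2=1, P3=3, P4=3)
step 2: fire t2:  (P0=2, P1=2, P2=1, P3=3, P4=3) → (P0=1, P1=2, P2=1, P3=4, P4=3)
step 3: fire t2:  (P0=1, P1=2, P2=1, P3=4, P4=3) → (P0=0, P1=2, P2=1, P3=5, P4=3)
step 4: fire t1:  (P0=0, P1=2, P2=1, P3=5, P4=3) → (P0=0, P1=3, P2=1, P3=8, P4=0)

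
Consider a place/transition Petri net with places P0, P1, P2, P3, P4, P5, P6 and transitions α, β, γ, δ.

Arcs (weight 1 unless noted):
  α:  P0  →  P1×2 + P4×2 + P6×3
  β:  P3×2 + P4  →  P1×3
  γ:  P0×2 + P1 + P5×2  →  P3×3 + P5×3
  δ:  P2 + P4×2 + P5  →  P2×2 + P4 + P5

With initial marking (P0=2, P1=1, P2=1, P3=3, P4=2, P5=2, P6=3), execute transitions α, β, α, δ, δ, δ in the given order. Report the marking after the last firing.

step 1: fire α:  (P0=2, P1=1, P2=1, P3=3, P4=2, P5=2, P6=3) → (P0=1, P1=3, P2=1, P3=3, P4=4, P5=2, P6=6)
step 2: fire β:  (P0=1, P1=3, P2=1, P3=3, P4=4, P5=2, P6=6) → (P0=1, P1=6, P2=1, P3=1, P4=3, P5=2, P6=6)
step 3: fire α:  (P0=1, P1=6, P2=1, P3=1, P4=3, P5=2, P6=6) → (P0=0, P1=8, P2=1, P3=1, P4=5, P5=2, P6=9)
step 4: fire δ:  (P0=0, P1=8, P2=1, P3=1, P4=5, P5=2, P6=9) → (P0=0, P1=8, P2=2, P3=1, P4=4, P5=2, P6=9)
step 5: fire δ:  (P0=0, P1=8, P2=2, P3=1, P4=4, P5=2, P6=9) → (P0=0, P1=8, P2=3, P3=1, P4=3, P5=2, P6=9)
step 6: fire δ:  (P0=0, P1=8, P2=3, P3=1, P4=3, P5=2, P6=9) → (P0=0, P1=8, P2=4, P3=1, P4=2, P5=2, P6=9)

(P0=0, P1=8, P2=4, P3=1, P4=2, P5=2, P6=9)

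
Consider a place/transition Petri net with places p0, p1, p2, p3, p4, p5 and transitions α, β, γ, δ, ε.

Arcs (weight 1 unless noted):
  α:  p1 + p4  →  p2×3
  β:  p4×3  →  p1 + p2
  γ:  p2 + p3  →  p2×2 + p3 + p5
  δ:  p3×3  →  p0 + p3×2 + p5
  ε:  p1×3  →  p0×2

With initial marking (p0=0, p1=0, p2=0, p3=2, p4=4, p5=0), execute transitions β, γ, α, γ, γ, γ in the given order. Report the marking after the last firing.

(p0=0, p1=0, p2=8, p3=2, p4=0, p5=4)

step 1: fire β:  (p0=0, p1=0, p2=0, p3=2, p4=4, p5=0) → (p0=0, p1=1, p2=1, p3=2, p4=1, p5=0)
step 2: fire γ:  (p0=0, p1=1, p2=1, p3=2, p4=1, p5=0) → (p0=0, p1=1, p2=2, p3=2, p4=1, p5=1)
step 3: fire α:  (p0=0, p1=1, p2=2, p3=2, p4=1, p5=1) → (p0=0, p1=0, p2=5, p3=2, p4=0, p5=1)
step 4: fire γ:  (p0=0, p1=0, p2=5, p3=2, p4=0, p5=1) → (p0=0, p1=0, p2=6, p3=2, p4=0, p5=2)
step 5: fire γ:  (p0=0, p1=0, p2=6, p3=2, p4=0, p5=2) → (p0=0, p1=0, p2=7, p3=2, p4=0, p5=3)
step 6: fire γ:  (p0=0, p1=0, p2=7, p3=2, p4=0, p5=3) → (p0=0, p1=0, p2=8, p3=2, p4=0, p5=4)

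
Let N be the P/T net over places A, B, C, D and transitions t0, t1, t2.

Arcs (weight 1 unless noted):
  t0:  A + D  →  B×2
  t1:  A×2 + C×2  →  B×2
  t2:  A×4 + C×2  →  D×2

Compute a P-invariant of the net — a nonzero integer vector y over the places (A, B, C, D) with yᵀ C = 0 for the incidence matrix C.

Incidence matrix C (rows=places, cols=transitions):
       t0   t1   t2
    A  -1   -2   -4
    B   2    2    0
    C   0   -2   -2
    D  -1    0    2

Candidate y = [1, 2, 1, 3]; check y·C column-wise:
  col t0: 1·-1 + 2·2 + 1·0 + 3·-1 = 0
  col t1: 1·-2 + 2·2 + 1·-2 + 3·0 = 0
  col t2: 1·-4 + 2·0 + 1·-2 + 3·2 = 0

y = (A:1, B:2, C:1, D:3)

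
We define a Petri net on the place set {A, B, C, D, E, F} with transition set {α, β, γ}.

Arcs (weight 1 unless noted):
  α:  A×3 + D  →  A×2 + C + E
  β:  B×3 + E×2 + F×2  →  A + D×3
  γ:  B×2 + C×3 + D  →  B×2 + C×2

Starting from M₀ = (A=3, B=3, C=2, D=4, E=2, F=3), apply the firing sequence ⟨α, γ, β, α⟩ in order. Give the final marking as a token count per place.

step 1: fire α:  (A=3, B=3, C=2, D=4, E=2, F=3) → (A=2, B=3, C=3, D=3, E=3, F=3)
step 2: fire γ:  (A=2, B=3, C=3, D=3, E=3, F=3) → (A=2, B=3, C=2, D=2, E=3, F=3)
step 3: fire β:  (A=2, B=3, C=2, D=2, E=3, F=3) → (A=3, B=0, C=2, D=5, E=1, F=1)
step 4: fire α:  (A=3, B=0, C=2, D=5, E=1, F=1) → (A=2, B=0, C=3, D=4, E=2, F=1)

(A=2, B=0, C=3, D=4, E=2, F=1)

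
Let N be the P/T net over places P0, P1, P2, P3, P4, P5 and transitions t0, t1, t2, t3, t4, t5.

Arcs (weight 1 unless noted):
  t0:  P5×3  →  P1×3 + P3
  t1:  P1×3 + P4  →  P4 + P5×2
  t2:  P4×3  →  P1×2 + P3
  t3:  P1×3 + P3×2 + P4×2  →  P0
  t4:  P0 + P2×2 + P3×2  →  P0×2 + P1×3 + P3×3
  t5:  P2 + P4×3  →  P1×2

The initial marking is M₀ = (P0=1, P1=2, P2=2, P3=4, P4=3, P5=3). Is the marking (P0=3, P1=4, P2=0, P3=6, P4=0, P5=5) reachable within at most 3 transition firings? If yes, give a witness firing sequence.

depth 0: 1 marking
depth 1: 5 markings reached so far
depth 2: 13 markings reached so far
depth 3: 19 markings reached so far
target is not among the 19 markings reachable within 3 steps

NO — not reachable within 3 firings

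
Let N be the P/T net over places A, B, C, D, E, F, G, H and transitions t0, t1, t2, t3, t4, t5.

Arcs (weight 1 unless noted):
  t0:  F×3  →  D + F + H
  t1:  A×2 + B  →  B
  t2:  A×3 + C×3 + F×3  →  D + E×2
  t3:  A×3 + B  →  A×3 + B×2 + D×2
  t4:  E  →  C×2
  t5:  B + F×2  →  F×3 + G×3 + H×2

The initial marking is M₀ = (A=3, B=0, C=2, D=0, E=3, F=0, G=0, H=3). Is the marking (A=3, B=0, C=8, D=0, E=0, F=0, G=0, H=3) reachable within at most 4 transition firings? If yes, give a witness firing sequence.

YES — reachable via ⟨t4, t4, t4⟩ (3 firings)

step 1: fire t4:  (A=3, B=0, C=2, D=0, E=3, F=0, G=0, H=3) → (A=3, B=0, C=4, D=0, E=2, F=0, G=0, H=3)
step 2: fire t4:  (A=3, B=0, C=4, D=0, E=2, F=0, G=0, H=3) → (A=3, B=0, C=6, D=0, E=1, F=0, G=0, H=3)
step 3: fire t4:  (A=3, B=0, C=6, D=0, E=1, F=0, G=0, H=3) → (A=3, B=0, C=8, D=0, E=0, F=0, G=0, H=3)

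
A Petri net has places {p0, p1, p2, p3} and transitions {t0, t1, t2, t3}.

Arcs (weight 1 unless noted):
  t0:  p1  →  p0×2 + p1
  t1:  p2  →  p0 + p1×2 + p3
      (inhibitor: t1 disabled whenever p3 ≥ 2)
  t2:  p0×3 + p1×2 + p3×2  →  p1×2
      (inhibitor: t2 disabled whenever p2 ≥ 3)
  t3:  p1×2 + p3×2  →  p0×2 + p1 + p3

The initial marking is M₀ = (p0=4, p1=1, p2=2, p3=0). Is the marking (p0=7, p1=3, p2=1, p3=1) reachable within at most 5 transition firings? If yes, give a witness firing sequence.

step 1: fire t0:  (p0=4, p1=1, p2=2, p3=0) → (p0=6, p1=1, p2=2, p3=0)
step 2: fire t1:  (p0=6, p1=1, p2=2, p3=0) → (p0=7, p1=3, p2=1, p3=1)

YES — reachable via ⟨t0, t1⟩ (2 firings)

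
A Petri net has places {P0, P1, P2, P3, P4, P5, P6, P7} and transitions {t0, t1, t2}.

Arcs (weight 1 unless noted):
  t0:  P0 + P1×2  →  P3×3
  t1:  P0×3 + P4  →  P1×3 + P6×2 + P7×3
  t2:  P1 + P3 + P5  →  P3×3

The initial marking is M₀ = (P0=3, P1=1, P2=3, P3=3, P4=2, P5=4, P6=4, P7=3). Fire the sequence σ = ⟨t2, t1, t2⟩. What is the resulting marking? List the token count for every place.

(P0=0, P1=2, P2=3, P3=7, P4=1, P5=2, P6=6, P7=6)

step 1: fire t2:  (P0=3, P1=1, P2=3, P3=3, P4=2, P5=4, P6=4, P7=3) → (P0=3, P1=0, P2=3, P3=5, P4=2, P5=3, P6=4, P7=3)
step 2: fire t1:  (P0=3, P1=0, P2=3, P3=5, P4=2, P5=3, P6=4, P7=3) → (P0=0, P1=3, P2=3, P3=5, P4=1, P5=3, P6=6, P7=6)
step 3: fire t2:  (P0=0, P1=3, P2=3, P3=5, P4=1, P5=3, P6=6, P7=6) → (P0=0, P1=2, P2=3, P3=7, P4=1, P5=2, P6=6, P7=6)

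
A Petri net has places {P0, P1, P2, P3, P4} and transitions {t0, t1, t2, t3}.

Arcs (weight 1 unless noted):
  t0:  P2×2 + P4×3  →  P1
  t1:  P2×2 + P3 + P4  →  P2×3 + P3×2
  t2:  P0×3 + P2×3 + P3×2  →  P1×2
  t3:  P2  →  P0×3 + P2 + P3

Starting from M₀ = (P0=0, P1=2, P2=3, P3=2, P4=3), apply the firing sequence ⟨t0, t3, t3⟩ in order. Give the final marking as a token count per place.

(P0=6, P1=3, P2=1, P3=4, P4=0)

step 1: fire t0:  (P0=0, P1=2, P2=3, P3=2, P4=3) → (P0=0, P1=3, P2=1, P3=2, P4=0)
step 2: fire t3:  (P0=0, P1=3, P2=1, P3=2, P4=0) → (P0=3, P1=3, P2=1, P3=3, P4=0)
step 3: fire t3:  (P0=3, P1=3, P2=1, P3=3, P4=0) → (P0=6, P1=3, P2=1, P3=4, P4=0)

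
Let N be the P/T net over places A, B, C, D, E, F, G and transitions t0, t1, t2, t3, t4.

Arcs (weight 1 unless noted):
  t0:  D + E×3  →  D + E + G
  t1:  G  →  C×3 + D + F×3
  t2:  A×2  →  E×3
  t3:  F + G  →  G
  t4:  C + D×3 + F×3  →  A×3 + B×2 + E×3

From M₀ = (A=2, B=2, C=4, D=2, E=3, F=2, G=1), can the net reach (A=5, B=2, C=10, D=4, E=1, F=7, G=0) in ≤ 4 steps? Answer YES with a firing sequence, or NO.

NO — not reachable within 4 firings

depth 0: 1 marking
depth 1: 5 markings reached so far
depth 2: 13 markings reached so far
depth 3: 25 markings reached so far
depth 4: 39 markings reached so far
target is not among the 39 markings reachable within 4 steps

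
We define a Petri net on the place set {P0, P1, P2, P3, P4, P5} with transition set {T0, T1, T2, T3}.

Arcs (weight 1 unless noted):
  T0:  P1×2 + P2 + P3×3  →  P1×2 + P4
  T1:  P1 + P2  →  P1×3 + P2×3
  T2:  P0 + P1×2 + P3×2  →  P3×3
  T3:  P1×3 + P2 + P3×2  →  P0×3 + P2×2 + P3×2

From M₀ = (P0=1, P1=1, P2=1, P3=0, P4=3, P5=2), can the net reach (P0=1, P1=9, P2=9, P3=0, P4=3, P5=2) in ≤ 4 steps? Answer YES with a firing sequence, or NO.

YES — reachable via ⟨T1, T1, T1, T1⟩ (4 firings)

step 1: fire T1:  (P0=1, P1=1, P2=1, P3=0, P4=3, P5=2) → (P0=1, P1=3, P2=3, P3=0, P4=3, P5=2)
step 2: fire T1:  (P0=1, P1=3, P2=3, P3=0, P4=3, P5=2) → (P0=1, P1=5, P2=5, P3=0, P4=3, P5=2)
step 3: fire T1:  (P0=1, P1=5, P2=5, P3=0, P4=3, P5=2) → (P0=1, P1=7, P2=7, P3=0, P4=3, P5=2)
step 4: fire T1:  (P0=1, P1=7, P2=7, P3=0, P4=3, P5=2) → (P0=1, P1=9, P2=9, P3=0, P4=3, P5=2)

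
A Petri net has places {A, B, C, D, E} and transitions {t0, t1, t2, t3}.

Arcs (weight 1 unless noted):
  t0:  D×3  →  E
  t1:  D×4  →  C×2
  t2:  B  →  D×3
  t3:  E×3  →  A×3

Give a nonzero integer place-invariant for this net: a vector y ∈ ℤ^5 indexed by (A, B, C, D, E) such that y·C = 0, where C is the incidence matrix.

Incidence matrix C (rows=places, cols=transitions):
       t0   t1   t2   t3
    A   0    0    0    3
    B   0    0   -1    0
    C   0    2    0    0
    D  -3   -4    3    0
    E   1    0    0   -3

Candidate y = [3, 3, 2, 1, 3]; check y·C column-wise:
  col t0: 3·0 + 3·0 + 2·0 + 1·-3 + 3·1 = 0
  col t1: 3·0 + 3·0 + 2·2 + 1·-4 + 3·0 = 0
  col t2: 3·0 + 3·-1 + 2·0 + 1·3 + 3·0 = 0
  col t3: 3·3 + 3·0 + 2·0 + 1·0 + 3·-3 = 0

y = (A:3, B:3, C:2, D:1, E:3)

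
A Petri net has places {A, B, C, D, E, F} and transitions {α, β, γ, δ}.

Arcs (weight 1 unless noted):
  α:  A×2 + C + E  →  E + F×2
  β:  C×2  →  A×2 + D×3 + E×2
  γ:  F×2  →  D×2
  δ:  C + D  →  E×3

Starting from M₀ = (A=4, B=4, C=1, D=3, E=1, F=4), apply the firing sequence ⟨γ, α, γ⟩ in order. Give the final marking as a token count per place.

(A=2, B=4, C=0, D=7, E=1, F=2)

step 1: fire γ:  (A=4, B=4, C=1, D=3, E=1, F=4) → (A=4, B=4, C=1, D=5, E=1, F=2)
step 2: fire α:  (A=4, B=4, C=1, D=5, E=1, F=2) → (A=2, B=4, C=0, D=5, E=1, F=4)
step 3: fire γ:  (A=2, B=4, C=0, D=5, E=1, F=4) → (A=2, B=4, C=0, D=7, E=1, F=2)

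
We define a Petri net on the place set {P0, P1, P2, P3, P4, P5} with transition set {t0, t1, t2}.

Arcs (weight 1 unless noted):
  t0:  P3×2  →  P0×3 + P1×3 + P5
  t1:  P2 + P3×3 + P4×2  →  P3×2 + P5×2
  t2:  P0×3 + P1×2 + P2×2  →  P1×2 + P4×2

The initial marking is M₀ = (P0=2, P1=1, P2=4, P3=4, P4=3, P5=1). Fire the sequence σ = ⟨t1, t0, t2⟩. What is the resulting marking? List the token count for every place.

step 1: fire t1:  (P0=2, P1=1, P2=4, P3=4, P4=3, P5=1) → (P0=2, P1=1, P2=3, P3=3, P4=1, P5=3)
step 2: fire t0:  (P0=2, P1=1, P2=3, P3=3, P4=1, P5=3) → (P0=5, P1=4, P2=3, P3=1, P4=1, P5=4)
step 3: fire t2:  (P0=5, P1=4, P2=3, P3=1, P4=1, P5=4) → (P0=2, P1=4, P2=1, P3=1, P4=3, P5=4)

(P0=2, P1=4, P2=1, P3=1, P4=3, P5=4)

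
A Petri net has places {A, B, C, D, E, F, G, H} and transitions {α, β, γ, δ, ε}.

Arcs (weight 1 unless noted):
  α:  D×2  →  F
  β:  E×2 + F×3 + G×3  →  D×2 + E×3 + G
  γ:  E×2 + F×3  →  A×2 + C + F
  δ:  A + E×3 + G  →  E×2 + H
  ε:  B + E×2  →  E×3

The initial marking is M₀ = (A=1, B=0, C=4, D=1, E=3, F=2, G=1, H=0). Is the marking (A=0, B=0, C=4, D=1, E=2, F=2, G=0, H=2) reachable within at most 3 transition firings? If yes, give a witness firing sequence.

NO — not reachable within 3 firings

depth 0: 1 marking
depth 1: 2 markings reached so far
depth 2: 2 markings reached so far
(frontier empty at depth 2; search complete)
target is not among the 2 markings reachable within 3 steps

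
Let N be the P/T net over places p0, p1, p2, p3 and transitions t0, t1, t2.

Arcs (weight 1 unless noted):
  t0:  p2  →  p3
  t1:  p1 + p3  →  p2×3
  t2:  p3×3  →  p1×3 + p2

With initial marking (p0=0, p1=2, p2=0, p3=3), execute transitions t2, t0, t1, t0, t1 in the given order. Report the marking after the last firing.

step 1: fire t2:  (p0=0, p1=2, p2=0, p3=3) → (p0=0, p1=5, p2=1, p3=0)
step 2: fire t0:  (p0=0, p1=5, p2=1, p3=0) → (p0=0, p1=5, p2=0, p3=1)
step 3: fire t1:  (p0=0, p1=5, p2=0, p3=1) → (p0=0, p1=4, p2=3, p3=0)
step 4: fire t0:  (p0=0, p1=4, p2=3, p3=0) → (p0=0, p1=4, p2=2, p3=1)
step 5: fire t1:  (p0=0, p1=4, p2=2, p3=1) → (p0=0, p1=3, p2=5, p3=0)

(p0=0, p1=3, p2=5, p3=0)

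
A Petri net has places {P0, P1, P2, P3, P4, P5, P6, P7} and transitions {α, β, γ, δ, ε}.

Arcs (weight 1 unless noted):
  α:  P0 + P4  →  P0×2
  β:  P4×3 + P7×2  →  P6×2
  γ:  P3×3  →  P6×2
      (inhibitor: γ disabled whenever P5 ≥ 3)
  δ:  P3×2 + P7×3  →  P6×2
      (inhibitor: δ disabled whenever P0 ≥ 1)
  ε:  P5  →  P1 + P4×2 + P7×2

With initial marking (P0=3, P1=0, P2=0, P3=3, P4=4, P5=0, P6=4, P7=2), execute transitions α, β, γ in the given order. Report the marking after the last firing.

(P0=4, P1=0, P2=0, P3=0, P4=0, P5=0, P6=8, P7=0)

step 1: fire α:  (P0=3, P1=0, P2=0, P3=3, P4=4, P5=0, P6=4, P7=2) → (P0=4, P1=0, P2=0, P3=3, P4=3, P5=0, P6=4, P7=2)
step 2: fire β:  (P0=4, P1=0, P2=0, P3=3, P4=3, P5=0, P6=4, P7=2) → (P0=4, P1=0, P2=0, P3=3, P4=0, P5=0, P6=6, P7=0)
step 3: fire γ:  (P0=4, P1=0, P2=0, P3=3, P4=0, P5=0, P6=6, P7=0) → (P0=4, P1=0, P2=0, P3=0, P4=0, P5=0, P6=8, P7=0)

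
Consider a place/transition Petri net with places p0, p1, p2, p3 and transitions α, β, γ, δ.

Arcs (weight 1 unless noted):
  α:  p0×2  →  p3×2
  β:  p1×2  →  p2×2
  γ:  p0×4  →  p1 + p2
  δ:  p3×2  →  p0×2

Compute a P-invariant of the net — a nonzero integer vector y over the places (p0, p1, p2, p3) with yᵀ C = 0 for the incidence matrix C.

Incidence matrix C (rows=places, cols=transitions):
        α    β    γ    δ
   p0  -2    0   -4    2
   p1   0   -2    1    0
   p2   0    2    1    0
   p3   2    0    0   -2

Candidate y = [1, 2, 2, 1]; check y·C column-wise:
  col α: 1·-2 + 2·0 + 2·0 + 1·2 = 0
  col β: 1·0 + 2·-2 + 2·2 + 1·0 = 0
  col γ: 1·-4 + 2·1 + 2·1 + 1·0 = 0
  col δ: 1·2 + 2·0 + 2·0 + 1·-2 = 0

y = (p0:1, p1:2, p2:2, p3:1)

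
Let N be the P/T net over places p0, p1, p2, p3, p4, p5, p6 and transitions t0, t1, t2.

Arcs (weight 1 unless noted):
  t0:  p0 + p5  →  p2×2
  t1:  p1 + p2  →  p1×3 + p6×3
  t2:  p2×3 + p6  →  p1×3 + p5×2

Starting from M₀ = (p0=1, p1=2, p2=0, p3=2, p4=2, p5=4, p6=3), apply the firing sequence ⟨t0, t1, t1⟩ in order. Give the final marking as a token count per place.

step 1: fire t0:  (p0=1, p1=2, p2=0, p3=2, p4=2, p5=4, p6=3) → (p0=0, p1=2, p2=2, p3=2, p4=2, p5=3, p6=3)
step 2: fire t1:  (p0=0, p1=2, p2=2, p3=2, p4=2, p5=3, p6=3) → (p0=0, p1=4, p2=1, p3=2, p4=2, p5=3, p6=6)
step 3: fire t1:  (p0=0, p1=4, p2=1, p3=2, p4=2, p5=3, p6=6) → (p0=0, p1=6, p2=0, p3=2, p4=2, p5=3, p6=9)

(p0=0, p1=6, p2=0, p3=2, p4=2, p5=3, p6=9)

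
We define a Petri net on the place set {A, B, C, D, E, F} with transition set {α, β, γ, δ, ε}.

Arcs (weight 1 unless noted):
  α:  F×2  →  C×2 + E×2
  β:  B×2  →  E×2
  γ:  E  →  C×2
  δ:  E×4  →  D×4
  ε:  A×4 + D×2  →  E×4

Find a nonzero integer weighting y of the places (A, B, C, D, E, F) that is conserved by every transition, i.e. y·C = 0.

y = (A:1, B:2, C:1, D:2, E:2, F:3)

Incidence matrix C (rows=places, cols=transitions):
        α    β    γ    δ    ε
    A   0    0    0    0   -4
    B   0   -2    0    0    0
    C   2    0    2    0    0
    D   0    0    0    4   -2
    E   2    2   -1   -4    4
    F  -2    0    0    0    0

Candidate y = [1, 2, 1, 2, 2, 3]; check y·C column-wise:
  col α: 1·0 + 2·0 + 1·2 + 2·0 + 2·2 + 3·-2 = 0
  col β: 1·0 + 2·-2 + 1·0 + 2·0 + 2·2 + 3·0 = 0
  col γ: 1·0 + 2·0 + 1·2 + 2·0 + 2·-1 + 3·0 = 0
  col δ: 1·0 + 2·0 + 1·0 + 2·4 + 2·-4 + 3·0 = 0
  col ε: 1·-4 + 2·0 + 1·0 + 2·-2 + 2·4 + 3·0 = 0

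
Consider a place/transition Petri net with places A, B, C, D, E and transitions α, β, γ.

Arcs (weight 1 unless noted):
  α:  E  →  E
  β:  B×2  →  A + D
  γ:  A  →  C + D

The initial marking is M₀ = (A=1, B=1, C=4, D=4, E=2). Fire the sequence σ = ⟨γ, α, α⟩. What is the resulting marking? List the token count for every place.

step 1: fire γ:  (A=1, B=1, C=4, D=4, E=2) → (A=0, B=1, C=5, D=5, E=2)
step 2: fire α:  (A=0, B=1, C=5, D=5, E=2) → (A=0, B=1, C=5, D=5, E=2)
step 3: fire α:  (A=0, B=1, C=5, D=5, E=2) → (A=0, B=1, C=5, D=5, E=2)

(A=0, B=1, C=5, D=5, E=2)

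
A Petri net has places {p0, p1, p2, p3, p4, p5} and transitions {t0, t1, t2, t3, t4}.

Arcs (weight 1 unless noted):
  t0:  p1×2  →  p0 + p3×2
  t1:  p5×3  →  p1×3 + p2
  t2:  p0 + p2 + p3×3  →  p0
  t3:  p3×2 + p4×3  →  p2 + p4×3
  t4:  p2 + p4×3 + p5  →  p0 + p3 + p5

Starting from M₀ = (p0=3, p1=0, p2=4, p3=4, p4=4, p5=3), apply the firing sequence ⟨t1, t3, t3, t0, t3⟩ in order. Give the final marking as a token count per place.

step 1: fire t1:  (p0=3, p1=0, p2=4, p3=4, p4=4, p5=3) → (p0=3, p1=3, p2=5, p3=4, p4=4, p5=0)
step 2: fire t3:  (p0=3, p1=3, p2=5, p3=4, p4=4, p5=0) → (p0=3, p1=3, p2=6, p3=2, p4=4, p5=0)
step 3: fire t3:  (p0=3, p1=3, p2=6, p3=2, p4=4, p5=0) → (p0=3, p1=3, p2=7, p3=0, p4=4, p5=0)
step 4: fire t0:  (p0=3, p1=3, p2=7, p3=0, p4=4, p5=0) → (p0=4, p1=1, p2=7, p3=2, p4=4, p5=0)
step 5: fire t3:  (p0=4, p1=1, p2=7, p3=2, p4=4, p5=0) → (p0=4, p1=1, p2=8, p3=0, p4=4, p5=0)

(p0=4, p1=1, p2=8, p3=0, p4=4, p5=0)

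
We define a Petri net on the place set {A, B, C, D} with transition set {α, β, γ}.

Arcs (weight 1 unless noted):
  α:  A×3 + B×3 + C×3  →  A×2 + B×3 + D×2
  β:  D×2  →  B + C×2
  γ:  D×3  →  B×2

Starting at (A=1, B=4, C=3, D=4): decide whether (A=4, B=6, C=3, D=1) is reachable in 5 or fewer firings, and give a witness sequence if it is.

depth 0: 1 marking
depth 1: 3 markings reached so far
depth 2: 4 markings reached so far
depth 3: 4 markings reached so far
(frontier empty at depth 3; search complete)
target is not among the 4 markings reachable within 5 steps

NO — not reachable within 5 firings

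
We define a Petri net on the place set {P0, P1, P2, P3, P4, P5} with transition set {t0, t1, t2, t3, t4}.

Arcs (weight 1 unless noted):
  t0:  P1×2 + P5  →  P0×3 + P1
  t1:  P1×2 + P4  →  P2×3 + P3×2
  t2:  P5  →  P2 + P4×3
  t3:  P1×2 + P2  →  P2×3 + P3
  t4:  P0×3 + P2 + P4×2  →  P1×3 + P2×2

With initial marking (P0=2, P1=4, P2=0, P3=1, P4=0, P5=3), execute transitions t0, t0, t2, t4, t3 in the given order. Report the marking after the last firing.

(P0=5, P1=3, P2=4, P3=2, P4=1, P5=0)

step 1: fire t0:  (P0=2, P1=4, P2=0, P3=1, P4=0, P5=3) → (P0=5, P1=3, P2=0, P3=1, P4=0, P5=2)
step 2: fire t0:  (P0=5, P1=3, P2=0, P3=1, P4=0, P5=2) → (P0=8, P1=2, P2=0, P3=1, P4=0, P5=1)
step 3: fire t2:  (P0=8, P1=2, P2=0, P3=1, P4=0, P5=1) → (P0=8, P1=2, P2=1, P3=1, P4=3, P5=0)
step 4: fire t4:  (P0=8, P1=2, P2=1, P3=1, P4=3, P5=0) → (P0=5, P1=5, P2=2, P3=1, P4=1, P5=0)
step 5: fire t3:  (P0=5, P1=5, P2=2, P3=1, P4=1, P5=0) → (P0=5, P1=3, P2=4, P3=2, P4=1, P5=0)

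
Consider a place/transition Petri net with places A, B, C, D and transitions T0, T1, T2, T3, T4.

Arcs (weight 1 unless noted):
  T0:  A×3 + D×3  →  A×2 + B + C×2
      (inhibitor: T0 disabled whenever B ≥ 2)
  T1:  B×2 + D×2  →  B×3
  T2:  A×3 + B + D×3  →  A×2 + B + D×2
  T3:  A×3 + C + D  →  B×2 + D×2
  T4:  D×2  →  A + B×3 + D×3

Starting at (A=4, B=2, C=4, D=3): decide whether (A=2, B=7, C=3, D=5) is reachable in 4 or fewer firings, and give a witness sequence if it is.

step 1: fire T3:  (A=4, B=2, C=4, D=3) → (A=1, B=4, C=3, D=4)
step 2: fire T4:  (A=1, B=4, C=3, D=4) → (A=2, B=7, C=3, D=5)

YES — reachable via ⟨T3, T4⟩ (2 firings)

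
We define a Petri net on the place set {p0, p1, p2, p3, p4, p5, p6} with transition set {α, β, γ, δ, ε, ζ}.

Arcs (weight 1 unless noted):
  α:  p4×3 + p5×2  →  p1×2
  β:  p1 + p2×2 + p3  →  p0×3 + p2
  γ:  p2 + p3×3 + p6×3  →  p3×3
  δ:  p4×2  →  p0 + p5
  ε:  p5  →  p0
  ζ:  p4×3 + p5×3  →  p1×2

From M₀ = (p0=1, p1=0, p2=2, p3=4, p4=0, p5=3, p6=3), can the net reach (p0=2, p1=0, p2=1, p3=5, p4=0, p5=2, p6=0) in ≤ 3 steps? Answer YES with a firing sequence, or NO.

NO — not reachable within 3 firings

depth 0: 1 marking
depth 1: 3 markings reached so far
depth 2: 5 markings reached so far
depth 3: 7 markings reached so far
target is not among the 7 markings reachable within 3 steps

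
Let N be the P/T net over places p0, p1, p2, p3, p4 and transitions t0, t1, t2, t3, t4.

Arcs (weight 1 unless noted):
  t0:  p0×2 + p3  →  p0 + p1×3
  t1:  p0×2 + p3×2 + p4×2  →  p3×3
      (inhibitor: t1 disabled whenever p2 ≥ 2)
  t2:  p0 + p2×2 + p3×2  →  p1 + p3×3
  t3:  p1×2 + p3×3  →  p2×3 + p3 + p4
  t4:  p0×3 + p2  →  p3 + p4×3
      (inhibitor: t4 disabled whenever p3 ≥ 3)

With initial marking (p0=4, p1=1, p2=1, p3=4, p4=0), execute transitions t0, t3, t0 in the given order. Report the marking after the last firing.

step 1: fire t0:  (p0=4, p1=1, p2=1, p3=4, p4=0) → (p0=3, p1=4, p2=1, p3=3, p4=0)
step 2: fire t3:  (p0=3, p1=4, p2=1, p3=3, p4=0) → (p0=3, p1=2, p2=4, p3=1, p4=1)
step 3: fire t0:  (p0=3, p1=2, p2=4, p3=1, p4=1) → (p0=2, p1=5, p2=4, p3=0, p4=1)

(p0=2, p1=5, p2=4, p3=0, p4=1)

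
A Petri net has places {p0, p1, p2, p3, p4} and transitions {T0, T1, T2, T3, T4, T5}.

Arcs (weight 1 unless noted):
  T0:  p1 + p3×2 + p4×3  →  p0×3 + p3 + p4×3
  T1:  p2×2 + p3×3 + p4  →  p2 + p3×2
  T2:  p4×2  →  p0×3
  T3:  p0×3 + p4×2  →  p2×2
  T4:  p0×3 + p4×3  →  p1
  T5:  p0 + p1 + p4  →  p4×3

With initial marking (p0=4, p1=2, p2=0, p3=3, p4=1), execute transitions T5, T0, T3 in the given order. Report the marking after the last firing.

step 1: fire T5:  (p0=4, p1=2, p2=0, p3=3, p4=1) → (p0=3, p1=1, p2=0, p3=3, p4=3)
step 2: fire T0:  (p0=3, p1=1, p2=0, p3=3, p4=3) → (p0=6, p1=0, p2=0, p3=2, p4=3)
step 3: fire T3:  (p0=6, p1=0, p2=0, p3=2, p4=3) → (p0=3, p1=0, p2=2, p3=2, p4=1)

(p0=3, p1=0, p2=2, p3=2, p4=1)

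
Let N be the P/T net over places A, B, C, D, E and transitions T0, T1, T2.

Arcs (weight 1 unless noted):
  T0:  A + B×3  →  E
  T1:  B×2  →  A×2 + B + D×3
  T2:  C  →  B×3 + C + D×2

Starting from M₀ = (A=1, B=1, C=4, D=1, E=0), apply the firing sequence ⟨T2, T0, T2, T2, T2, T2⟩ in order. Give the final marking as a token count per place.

(A=0, B=13, C=4, D=11, E=1)

step 1: fire T2:  (A=1, B=1, C=4, D=1, E=0) → (A=1, B=4, C=4, D=3, E=0)
step 2: fire T0:  (A=1, B=4, C=4, D=3, E=0) → (A=0, B=1, C=4, D=3, E=1)
step 3: fire T2:  (A=0, B=1, C=4, D=3, E=1) → (A=0, B=4, C=4, D=5, E=1)
step 4: fire T2:  (A=0, B=4, C=4, D=5, E=1) → (A=0, B=7, C=4, D=7, E=1)
step 5: fire T2:  (A=0, B=7, C=4, D=7, E=1) → (A=0, B=10, C=4, D=9, E=1)
step 6: fire T2:  (A=0, B=10, C=4, D=9, E=1) → (A=0, B=13, C=4, D=11, E=1)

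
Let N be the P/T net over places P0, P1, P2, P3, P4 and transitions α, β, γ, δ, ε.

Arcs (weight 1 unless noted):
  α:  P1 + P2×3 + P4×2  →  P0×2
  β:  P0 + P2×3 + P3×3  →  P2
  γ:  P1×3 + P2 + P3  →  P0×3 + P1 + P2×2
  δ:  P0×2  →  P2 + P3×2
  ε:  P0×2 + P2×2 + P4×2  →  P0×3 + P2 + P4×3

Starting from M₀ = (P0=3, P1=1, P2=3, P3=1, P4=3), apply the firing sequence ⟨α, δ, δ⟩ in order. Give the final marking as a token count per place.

step 1: fire α:  (P0=3, P1=1, P2=3, P3=1, P4=3) → (P0=5, P1=0, P2=0, P3=1, P4=1)
step 2: fire δ:  (P0=5, P1=0, P2=0, P3=1, P4=1) → (P0=3, P1=0, P2=1, P3=3, P4=1)
step 3: fire δ:  (P0=3, P1=0, P2=1, P3=3, P4=1) → (P0=1, P1=0, P2=2, P3=5, P4=1)

(P0=1, P1=0, P2=2, P3=5, P4=1)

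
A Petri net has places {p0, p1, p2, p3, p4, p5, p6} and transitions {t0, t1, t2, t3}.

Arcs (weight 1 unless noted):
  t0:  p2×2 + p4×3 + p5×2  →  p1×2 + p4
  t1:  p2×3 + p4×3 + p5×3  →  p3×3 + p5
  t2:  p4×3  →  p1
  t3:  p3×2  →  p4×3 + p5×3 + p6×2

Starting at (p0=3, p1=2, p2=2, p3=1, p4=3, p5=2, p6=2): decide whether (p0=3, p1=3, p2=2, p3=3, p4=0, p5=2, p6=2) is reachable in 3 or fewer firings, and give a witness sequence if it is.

depth 0: 1 marking
depth 1: 3 markings reached so far
depth 2: 3 markings reached so far
(frontier empty at depth 2; search complete)
target is not among the 3 markings reachable within 3 steps

NO — not reachable within 3 firings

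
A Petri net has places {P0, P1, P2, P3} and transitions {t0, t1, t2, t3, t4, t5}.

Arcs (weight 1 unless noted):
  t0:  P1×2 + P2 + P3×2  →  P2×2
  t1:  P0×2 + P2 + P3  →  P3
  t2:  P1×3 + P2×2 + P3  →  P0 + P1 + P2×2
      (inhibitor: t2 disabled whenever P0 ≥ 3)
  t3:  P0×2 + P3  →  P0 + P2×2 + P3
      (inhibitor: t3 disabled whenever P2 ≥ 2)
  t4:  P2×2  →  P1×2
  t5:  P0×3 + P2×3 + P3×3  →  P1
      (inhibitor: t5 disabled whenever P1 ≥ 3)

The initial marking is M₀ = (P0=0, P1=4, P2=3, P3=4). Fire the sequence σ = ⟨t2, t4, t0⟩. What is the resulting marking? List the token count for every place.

(P0=1, P1=2, P2=2, P3=1)

step 1: fire t2:  (P0=0, P1=4, P2=3, P3=4) → (P0=1, P1=2, P2=3, P3=3)
step 2: fire t4:  (P0=1, P1=2, P2=3, P3=3) → (P0=1, P1=4, P2=1, P3=3)
step 3: fire t0:  (P0=1, P1=4, P2=1, P3=3) → (P0=1, P1=2, P2=2, P3=1)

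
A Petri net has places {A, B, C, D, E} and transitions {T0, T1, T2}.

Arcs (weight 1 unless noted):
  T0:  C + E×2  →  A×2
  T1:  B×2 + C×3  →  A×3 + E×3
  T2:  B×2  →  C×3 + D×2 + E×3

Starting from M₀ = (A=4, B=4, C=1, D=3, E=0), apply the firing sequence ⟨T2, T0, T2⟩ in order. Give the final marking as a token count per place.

(A=6, B=0, C=6, D=7, E=4)

step 1: fire T2:  (A=4, B=4, C=1, D=3, E=0) → (A=4, B=2, C=4, D=5, E=3)
step 2: fire T0:  (A=4, B=2, C=4, D=5, E=3) → (A=6, B=2, C=3, D=5, E=1)
step 3: fire T2:  (A=6, B=2, C=3, D=5, E=1) → (A=6, B=0, C=6, D=7, E=4)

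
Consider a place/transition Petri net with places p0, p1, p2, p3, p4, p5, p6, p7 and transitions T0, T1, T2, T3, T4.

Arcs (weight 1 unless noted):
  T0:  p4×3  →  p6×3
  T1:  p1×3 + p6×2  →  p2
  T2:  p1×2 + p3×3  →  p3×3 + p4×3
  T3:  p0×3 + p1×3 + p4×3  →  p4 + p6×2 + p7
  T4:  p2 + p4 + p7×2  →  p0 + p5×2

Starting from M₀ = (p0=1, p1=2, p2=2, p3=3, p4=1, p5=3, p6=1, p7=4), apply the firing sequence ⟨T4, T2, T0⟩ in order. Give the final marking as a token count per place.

step 1: fire T4:  (p0=1, p1=2, p2=2, p3=3, p4=1, p5=3, p6=1, p7=4) → (p0=2, p1=2, p2=1, p3=3, p4=0, p5=5, p6=1, p7=2)
step 2: fire T2:  (p0=2, p1=2, p2=1, p3=3, p4=0, p5=5, p6=1, p7=2) → (p0=2, p1=0, p2=1, p3=3, p4=3, p5=5, p6=1, p7=2)
step 3: fire T0:  (p0=2, p1=0, p2=1, p3=3, p4=3, p5=5, p6=1, p7=2) → (p0=2, p1=0, p2=1, p3=3, p4=0, p5=5, p6=4, p7=2)

(p0=2, p1=0, p2=1, p3=3, p4=0, p5=5, p6=4, p7=2)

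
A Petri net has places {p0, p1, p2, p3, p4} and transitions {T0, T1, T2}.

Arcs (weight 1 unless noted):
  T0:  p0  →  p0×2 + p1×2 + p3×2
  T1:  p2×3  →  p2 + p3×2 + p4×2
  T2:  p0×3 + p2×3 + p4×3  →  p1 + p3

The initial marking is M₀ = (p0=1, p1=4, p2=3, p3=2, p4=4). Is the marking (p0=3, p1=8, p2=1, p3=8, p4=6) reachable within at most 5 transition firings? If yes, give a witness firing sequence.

step 1: fire T0:  (p0=1, p1=4, p2=3, p3=2, p4=4) → (p0=2, p1=6, p2=3, p3=4, p4=4)
step 2: fire T0:  (p0=2, p1=6, p2=3, p3=4, p4=4) → (p0=3, p1=8, p2=3, p3=6, p4=4)
step 3: fire T1:  (p0=3, p1=8, p2=3, p3=6, p4=4) → (p0=3, p1=8, p2=1, p3=8, p4=6)

YES — reachable via ⟨T0, T0, T1⟩ (3 firings)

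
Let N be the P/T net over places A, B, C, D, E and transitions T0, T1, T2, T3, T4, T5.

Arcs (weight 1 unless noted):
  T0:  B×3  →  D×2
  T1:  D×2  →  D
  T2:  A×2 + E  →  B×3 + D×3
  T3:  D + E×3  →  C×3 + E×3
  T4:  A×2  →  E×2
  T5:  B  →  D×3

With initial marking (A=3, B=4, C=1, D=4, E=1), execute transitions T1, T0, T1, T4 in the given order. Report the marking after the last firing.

(A=1, B=1, C=1, D=4, E=3)

step 1: fire T1:  (A=3, B=4, C=1, D=4, E=1) → (A=3, B=4, C=1, D=3, E=1)
step 2: fire T0:  (A=3, B=4, C=1, D=3, E=1) → (A=3, B=1, C=1, D=5, E=1)
step 3: fire T1:  (A=3, B=1, C=1, D=5, E=1) → (A=3, B=1, C=1, D=4, E=1)
step 4: fire T4:  (A=3, B=1, C=1, D=4, E=1) → (A=1, B=1, C=1, D=4, E=3)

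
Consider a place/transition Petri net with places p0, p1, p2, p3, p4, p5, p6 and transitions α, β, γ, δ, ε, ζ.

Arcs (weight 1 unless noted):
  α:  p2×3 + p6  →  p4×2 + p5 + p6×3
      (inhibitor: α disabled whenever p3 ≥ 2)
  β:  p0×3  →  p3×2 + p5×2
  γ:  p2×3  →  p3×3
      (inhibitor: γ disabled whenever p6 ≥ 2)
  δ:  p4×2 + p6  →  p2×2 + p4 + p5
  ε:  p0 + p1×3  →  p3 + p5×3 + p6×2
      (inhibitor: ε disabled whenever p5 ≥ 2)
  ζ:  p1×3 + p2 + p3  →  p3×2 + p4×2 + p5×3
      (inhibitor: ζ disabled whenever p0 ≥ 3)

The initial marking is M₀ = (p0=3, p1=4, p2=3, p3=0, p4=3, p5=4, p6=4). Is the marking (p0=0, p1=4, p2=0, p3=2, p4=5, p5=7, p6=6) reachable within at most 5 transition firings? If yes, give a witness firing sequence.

YES — reachable via ⟨α, β⟩ (2 firings)

step 1: fire α:  (p0=3, p1=4, p2=3, p3=0, p4=3, p5=4, p6=4) → (p0=3, p1=4, p2=0, p3=0, p4=5, p5=5, p6=6)
step 2: fire β:  (p0=3, p1=4, p2=0, p3=0, p4=5, p5=5, p6=6) → (p0=0, p1=4, p2=0, p3=2, p4=5, p5=7, p6=6)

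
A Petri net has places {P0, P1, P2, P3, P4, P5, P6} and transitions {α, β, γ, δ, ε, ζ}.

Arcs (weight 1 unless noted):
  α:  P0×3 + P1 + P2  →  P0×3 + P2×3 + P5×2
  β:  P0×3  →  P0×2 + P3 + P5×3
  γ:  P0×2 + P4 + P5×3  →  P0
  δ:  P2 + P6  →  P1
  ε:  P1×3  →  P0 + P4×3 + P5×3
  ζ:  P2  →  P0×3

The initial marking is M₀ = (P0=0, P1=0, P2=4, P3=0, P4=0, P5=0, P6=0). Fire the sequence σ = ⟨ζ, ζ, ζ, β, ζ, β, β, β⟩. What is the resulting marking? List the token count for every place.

step 1: fire ζ:  (P0=0, P1=0, P2=4, P3=0, P4=0, P5=0, P6=0) → (P0=3, P1=0, P2=3, P3=0, P4=0, P5=0, P6=0)
step 2: fire ζ:  (P0=3, P1=0, P2=3, P3=0, P4=0, P5=0, P6=0) → (P0=6, P1=0, P2=2, P3=0, P4=0, P5=0, P6=0)
step 3: fire ζ:  (P0=6, P1=0, P2=2, P3=0, P4=0, P5=0, P6=0) → (P0=9, P1=0, P2=1, P3=0, P4=0, P5=0, P6=0)
step 4: fire β:  (P0=9, P1=0, P2=1, P3=0, P4=0, P5=0, P6=0) → (P0=8, P1=0, P2=1, P3=1, P4=0, P5=3, P6=0)
step 5: fire ζ:  (P0=8, P1=0, P2=1, P3=1, P4=0, P5=3, P6=0) → (P0=11, P1=0, P2=0, P3=1, P4=0, P5=3, P6=0)
step 6: fire β:  (P0=11, P1=0, P2=0, P3=1, P4=0, P5=3, P6=0) → (P0=10, P1=0, P2=0, P3=2, P4=0, P5=6, P6=0)
step 7: fire β:  (P0=10, P1=0, P2=0, P3=2, P4=0, P5=6, P6=0) → (P0=9, P1=0, P2=0, P3=3, P4=0, P5=9, P6=0)
step 8: fire β:  (P0=9, P1=0, P2=0, P3=3, P4=0, P5=9, P6=0) → (P0=8, P1=0, P2=0, P3=4, P4=0, P5=12, P6=0)

(P0=8, P1=0, P2=0, P3=4, P4=0, P5=12, P6=0)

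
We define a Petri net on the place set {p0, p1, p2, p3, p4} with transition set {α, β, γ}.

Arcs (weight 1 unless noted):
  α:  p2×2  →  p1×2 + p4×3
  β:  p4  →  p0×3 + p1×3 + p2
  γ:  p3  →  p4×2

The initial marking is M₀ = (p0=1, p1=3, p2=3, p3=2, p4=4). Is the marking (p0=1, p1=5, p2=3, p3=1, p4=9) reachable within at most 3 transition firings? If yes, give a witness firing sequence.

NO — not reachable within 3 firings

depth 0: 1 marking
depth 1: 4 markings reached so far
depth 2: 9 markings reached so far
depth 3: 16 markings reached so far
target is not among the 16 markings reachable within 3 steps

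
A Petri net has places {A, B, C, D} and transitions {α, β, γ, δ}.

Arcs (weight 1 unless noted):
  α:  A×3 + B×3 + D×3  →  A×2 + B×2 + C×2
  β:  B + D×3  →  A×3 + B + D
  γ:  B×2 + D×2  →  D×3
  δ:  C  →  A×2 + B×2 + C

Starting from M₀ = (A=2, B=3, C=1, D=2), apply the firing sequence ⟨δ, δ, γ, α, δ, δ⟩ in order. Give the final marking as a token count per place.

(A=9, B=8, C=3, D=0)

step 1: fire δ:  (A=2, B=3, C=1, D=2) → (A=4, B=5, C=1, D=2)
step 2: fire δ:  (A=4, B=5, C=1, D=2) → (A=6, B=7, C=1, D=2)
step 3: fire γ:  (A=6, B=7, C=1, D=2) → (A=6, B=5, C=1, D=3)
step 4: fire α:  (A=6, B=5, C=1, D=3) → (A=5, B=4, C=3, D=0)
step 5: fire δ:  (A=5, B=4, C=3, D=0) → (A=7, B=6, C=3, D=0)
step 6: fire δ:  (A=7, B=6, C=3, D=0) → (A=9, B=8, C=3, D=0)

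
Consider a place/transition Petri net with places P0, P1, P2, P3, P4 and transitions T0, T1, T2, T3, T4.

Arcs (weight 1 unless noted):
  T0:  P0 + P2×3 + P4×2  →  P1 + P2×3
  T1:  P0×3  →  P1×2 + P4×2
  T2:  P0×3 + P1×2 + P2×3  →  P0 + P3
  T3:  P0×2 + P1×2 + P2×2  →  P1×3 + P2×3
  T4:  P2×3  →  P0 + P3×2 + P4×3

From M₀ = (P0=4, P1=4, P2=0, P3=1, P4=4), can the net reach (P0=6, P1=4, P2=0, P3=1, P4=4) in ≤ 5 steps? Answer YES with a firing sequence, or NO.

NO — not reachable within 5 firings

depth 0: 1 marking
depth 1: 2 markings reached so far
depth 2: 2 markings reached so far
(frontier empty at depth 2; search complete)
target is not among the 2 markings reachable within 5 steps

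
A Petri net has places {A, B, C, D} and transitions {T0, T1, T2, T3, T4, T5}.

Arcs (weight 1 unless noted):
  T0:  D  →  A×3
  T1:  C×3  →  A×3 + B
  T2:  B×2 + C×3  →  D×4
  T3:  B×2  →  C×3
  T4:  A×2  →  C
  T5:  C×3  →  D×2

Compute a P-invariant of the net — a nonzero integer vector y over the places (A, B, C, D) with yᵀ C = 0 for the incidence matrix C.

y = (A:1, B:3, C:2, D:3)

Incidence matrix C (rows=places, cols=transitions):
       T0   T1   T2   T3   T4   T5
    A   3    3    0    0   -2    0
    B   0    1   -2   -2    0    0
    C   0   -3   -3    3    1   -3
    D  -1    0    4    0    0    2

Candidate y = [1, 3, 2, 3]; check y·C column-wise:
  col T0: 1·3 + 3·0 + 2·0 + 3·-1 = 0
  col T1: 1·3 + 3·1 + 2·-3 + 3·0 = 0
  col T2: 1·0 + 3·-2 + 2·-3 + 3·4 = 0
  col T3: 1·0 + 3·-2 + 2·3 + 3·0 = 0
  col T4: 1·-2 + 3·0 + 2·1 + 3·0 = 0
  col T5: 1·0 + 3·0 + 2·-3 + 3·2 = 0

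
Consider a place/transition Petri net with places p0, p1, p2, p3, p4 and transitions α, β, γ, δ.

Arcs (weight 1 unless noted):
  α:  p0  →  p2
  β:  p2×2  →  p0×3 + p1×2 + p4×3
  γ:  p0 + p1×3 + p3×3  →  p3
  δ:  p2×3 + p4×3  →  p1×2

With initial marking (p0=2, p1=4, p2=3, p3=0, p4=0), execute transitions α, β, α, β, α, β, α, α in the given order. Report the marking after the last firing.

(p0=6, p1=10, p2=2, p3=0, p4=9)

step 1: fire α:  (p0=2, p1=4, p2=3, p3=0, p4=0) → (p0=1, p1=4, p2=4, p3=0, p4=0)
step 2: fire β:  (p0=1, p1=4, p2=4, p3=0, p4=0) → (p0=4, p1=6, p2=2, p3=0, p4=3)
step 3: fire α:  (p0=4, p1=6, p2=2, p3=0, p4=3) → (p0=3, p1=6, p2=3, p3=0, p4=3)
step 4: fire β:  (p0=3, p1=6, p2=3, p3=0, p4=3) → (p0=6, p1=8, p2=1, p3=0, p4=6)
step 5: fire α:  (p0=6, p1=8, p2=1, p3=0, p4=6) → (p0=5, p1=8, p2=2, p3=0, p4=6)
step 6: fire β:  (p0=5, p1=8, p2=2, p3=0, p4=6) → (p0=8, p1=10, p2=0, p3=0, p4=9)
step 7: fire α:  (p0=8, p1=10, p2=0, p3=0, p4=9) → (p0=7, p1=10, p2=1, p3=0, p4=9)
step 8: fire α:  (p0=7, p1=10, p2=1, p3=0, p4=9) → (p0=6, p1=10, p2=2, p3=0, p4=9)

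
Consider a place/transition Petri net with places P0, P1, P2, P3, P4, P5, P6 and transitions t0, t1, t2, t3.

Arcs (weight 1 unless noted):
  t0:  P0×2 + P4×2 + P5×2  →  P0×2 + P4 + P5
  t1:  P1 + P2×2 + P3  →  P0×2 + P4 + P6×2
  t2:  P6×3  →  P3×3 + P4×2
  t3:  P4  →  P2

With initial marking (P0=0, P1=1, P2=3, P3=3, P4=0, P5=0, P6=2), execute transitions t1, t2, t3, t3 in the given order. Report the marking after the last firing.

(P0=2, P1=0, P2=3, P3=5, P4=1, P5=0, P6=1)

step 1: fire t1:  (P0=0, P1=1, P2=3, P3=3, P4=0, P5=0, P6=2) → (P0=2, P1=0, P2=1, P3=2, P4=1, P5=0, P6=4)
step 2: fire t2:  (P0=2, P1=0, P2=1, P3=2, P4=1, P5=0, P6=4) → (P0=2, P1=0, P2=1, P3=5, P4=3, P5=0, P6=1)
step 3: fire t3:  (P0=2, P1=0, P2=1, P3=5, P4=3, P5=0, P6=1) → (P0=2, P1=0, P2=2, P3=5, P4=2, P5=0, P6=1)
step 4: fire t3:  (P0=2, P1=0, P2=2, P3=5, P4=2, P5=0, P6=1) → (P0=2, P1=0, P2=3, P3=5, P4=1, P5=0, P6=1)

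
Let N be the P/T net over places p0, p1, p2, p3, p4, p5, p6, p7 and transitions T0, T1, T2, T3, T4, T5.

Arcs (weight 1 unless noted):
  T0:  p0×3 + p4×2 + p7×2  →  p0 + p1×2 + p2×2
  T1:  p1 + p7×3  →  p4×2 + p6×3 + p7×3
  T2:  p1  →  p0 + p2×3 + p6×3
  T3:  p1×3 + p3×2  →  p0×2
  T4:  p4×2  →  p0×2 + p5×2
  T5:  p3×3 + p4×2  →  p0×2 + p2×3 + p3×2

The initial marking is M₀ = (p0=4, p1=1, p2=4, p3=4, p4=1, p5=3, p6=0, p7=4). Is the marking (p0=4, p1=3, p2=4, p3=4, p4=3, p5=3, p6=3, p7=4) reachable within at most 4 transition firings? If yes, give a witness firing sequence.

depth 0: 1 marking
depth 1: 3 markings reached so far
depth 2: 6 markings reached so far
depth 3: 7 markings reached so far
depth 4: 8 markings reached so far
target is not among the 8 markings reachable within 4 steps

NO — not reachable within 4 firings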